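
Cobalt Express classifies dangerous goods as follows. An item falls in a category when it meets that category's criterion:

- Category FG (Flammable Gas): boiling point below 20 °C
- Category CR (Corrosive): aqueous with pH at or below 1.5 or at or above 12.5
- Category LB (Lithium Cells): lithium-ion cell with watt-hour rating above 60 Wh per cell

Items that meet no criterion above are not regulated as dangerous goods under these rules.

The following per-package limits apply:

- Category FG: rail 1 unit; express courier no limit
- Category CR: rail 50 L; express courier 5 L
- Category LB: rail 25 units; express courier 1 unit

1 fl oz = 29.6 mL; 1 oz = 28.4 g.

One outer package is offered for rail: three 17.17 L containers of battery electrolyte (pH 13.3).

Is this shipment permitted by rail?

No

The battery electrolyte has pH 13.3, which is ≥ 12.5, so it is Category CR (Corrosive).
Category CR quantity: three 17.17 L containers = 51.51 L.
51.51 L exceeds the rail limit of 50 L for Category CR.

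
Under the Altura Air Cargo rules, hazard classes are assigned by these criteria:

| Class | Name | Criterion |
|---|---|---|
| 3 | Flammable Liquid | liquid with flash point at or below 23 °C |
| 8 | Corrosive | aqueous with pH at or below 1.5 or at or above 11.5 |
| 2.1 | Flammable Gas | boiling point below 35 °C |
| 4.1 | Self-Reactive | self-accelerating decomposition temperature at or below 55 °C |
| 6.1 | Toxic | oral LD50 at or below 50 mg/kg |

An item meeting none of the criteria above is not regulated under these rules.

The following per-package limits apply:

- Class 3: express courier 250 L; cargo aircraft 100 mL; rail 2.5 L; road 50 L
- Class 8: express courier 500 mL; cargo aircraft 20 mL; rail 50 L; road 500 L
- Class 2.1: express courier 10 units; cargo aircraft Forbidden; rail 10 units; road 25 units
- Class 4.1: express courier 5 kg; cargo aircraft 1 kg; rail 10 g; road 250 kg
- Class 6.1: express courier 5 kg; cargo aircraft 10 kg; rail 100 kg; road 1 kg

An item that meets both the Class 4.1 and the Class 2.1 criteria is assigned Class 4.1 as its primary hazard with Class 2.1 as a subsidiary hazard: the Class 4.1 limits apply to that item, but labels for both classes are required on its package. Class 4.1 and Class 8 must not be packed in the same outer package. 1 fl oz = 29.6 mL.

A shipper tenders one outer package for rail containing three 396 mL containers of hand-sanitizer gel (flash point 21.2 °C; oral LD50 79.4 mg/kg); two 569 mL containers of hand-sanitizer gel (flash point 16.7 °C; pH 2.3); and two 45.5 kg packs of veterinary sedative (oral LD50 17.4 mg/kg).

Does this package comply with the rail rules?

Hand-sanitizer gel: flash point 21.2 °C ≤ 23 °C → Class 3 (Flammable Liquid).
Flash point 16.7 °C meets the Class 3 criterion (Flammable Liquid), so the hand-sanitizer gel is Class 3.
Oral LD50 17.4 mg/kg meets the Class 6.1 criterion (Toxic), so the veterinary sedative is Class 6.1.
Total Class 3: (three 396 mL containers = 1.188 L) + (two 569 mL containers = 1.138 L) = 2.326 L.
That is within the Class 3 rail limit of 2.5 L.
Class 6.1 quantity: two 45.5 kg packs = 91 kg.
91 kg ≤ 100 kg (rail limit, Class 6.1) — within limit.
The segregation rule (Class 4.1 with Class 8) does not apply to Class 3 with Class 6.1.
Every hazard class is within its rail limit and no segregation rule is violated.

Yes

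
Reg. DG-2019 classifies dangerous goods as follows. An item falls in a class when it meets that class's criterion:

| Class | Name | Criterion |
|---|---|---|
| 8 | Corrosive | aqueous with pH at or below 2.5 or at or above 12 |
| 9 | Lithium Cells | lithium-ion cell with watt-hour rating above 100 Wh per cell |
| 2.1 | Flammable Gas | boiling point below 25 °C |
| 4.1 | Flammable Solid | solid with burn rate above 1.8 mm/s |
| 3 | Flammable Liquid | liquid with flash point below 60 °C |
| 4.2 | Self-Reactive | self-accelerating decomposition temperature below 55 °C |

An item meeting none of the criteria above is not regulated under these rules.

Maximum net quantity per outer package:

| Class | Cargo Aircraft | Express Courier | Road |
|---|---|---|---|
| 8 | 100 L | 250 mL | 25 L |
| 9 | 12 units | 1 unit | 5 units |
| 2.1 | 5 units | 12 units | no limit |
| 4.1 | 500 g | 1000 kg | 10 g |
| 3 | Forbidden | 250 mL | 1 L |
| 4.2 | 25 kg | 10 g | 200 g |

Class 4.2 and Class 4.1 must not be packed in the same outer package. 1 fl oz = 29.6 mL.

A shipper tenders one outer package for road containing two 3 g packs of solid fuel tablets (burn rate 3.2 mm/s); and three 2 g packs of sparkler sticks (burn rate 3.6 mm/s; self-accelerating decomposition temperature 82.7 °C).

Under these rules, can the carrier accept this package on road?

No

The solid fuel tablets have burn rate 3.2 mm/s, which is > 1.8 mm/s, so they are Class 4.1 (Flammable Solid).
With burn rate 3.6 mm/s (> 1.8 mm/s), the sparkler sticks fall in Class 4.1.
Class 4.1 net quantity: (two 3 g packs = 6 g) + (three 2 g packs = 6 g) = 12 g.
12 g > 10 g (road limit, Class 4.1) — over the limit.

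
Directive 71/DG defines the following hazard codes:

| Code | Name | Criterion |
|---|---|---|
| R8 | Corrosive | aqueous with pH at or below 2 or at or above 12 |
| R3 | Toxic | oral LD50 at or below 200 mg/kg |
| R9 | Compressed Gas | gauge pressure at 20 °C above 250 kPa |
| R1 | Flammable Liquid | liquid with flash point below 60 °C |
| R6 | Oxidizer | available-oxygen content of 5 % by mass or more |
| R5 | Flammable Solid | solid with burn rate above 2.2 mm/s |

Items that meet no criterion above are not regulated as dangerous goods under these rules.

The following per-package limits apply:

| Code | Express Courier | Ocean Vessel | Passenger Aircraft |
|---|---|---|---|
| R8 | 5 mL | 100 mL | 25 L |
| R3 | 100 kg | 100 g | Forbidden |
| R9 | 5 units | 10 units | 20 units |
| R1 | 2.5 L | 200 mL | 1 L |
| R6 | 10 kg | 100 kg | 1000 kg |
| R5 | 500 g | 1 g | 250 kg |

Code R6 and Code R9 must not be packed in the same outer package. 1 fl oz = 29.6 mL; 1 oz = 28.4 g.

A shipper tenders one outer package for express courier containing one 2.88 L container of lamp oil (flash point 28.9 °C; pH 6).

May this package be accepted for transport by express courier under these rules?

No

The lamp oil has flash point 28.9 °C, which is < 60 °C, so it is Code R1 (Flammable Liquid).
Code R1 quantity: 2.88 L.
2.88 L > 2.5 L (express courier limit, Code R1) — over the limit.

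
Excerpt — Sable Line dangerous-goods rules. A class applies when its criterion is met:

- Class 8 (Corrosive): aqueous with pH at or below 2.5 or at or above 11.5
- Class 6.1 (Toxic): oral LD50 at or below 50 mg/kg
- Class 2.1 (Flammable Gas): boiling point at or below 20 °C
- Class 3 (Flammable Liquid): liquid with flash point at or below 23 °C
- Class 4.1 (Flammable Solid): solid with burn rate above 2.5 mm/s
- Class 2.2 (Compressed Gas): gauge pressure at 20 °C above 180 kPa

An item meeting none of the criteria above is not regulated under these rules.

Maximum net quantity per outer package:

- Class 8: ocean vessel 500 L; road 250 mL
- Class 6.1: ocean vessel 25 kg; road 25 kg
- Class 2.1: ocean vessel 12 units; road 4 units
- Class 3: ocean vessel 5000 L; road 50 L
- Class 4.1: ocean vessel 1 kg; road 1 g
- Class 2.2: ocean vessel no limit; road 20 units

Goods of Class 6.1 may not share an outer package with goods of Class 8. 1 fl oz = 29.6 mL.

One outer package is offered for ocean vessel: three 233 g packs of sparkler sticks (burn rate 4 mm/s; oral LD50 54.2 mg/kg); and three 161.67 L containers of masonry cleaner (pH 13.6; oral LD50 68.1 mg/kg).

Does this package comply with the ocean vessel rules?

Yes

The sparkler sticks have burn rate 4 mm/s, which is > 2.5 mm/s, so they are Class 4.1 (Flammable Solid).
The masonry cleaner has pH 13.6, which is ≥ 11.5, so it is Class 8 (Corrosive).
Class 4.1 quantity: three 233 g packs = 699 g.
That is within the Class 4.1 ocean vessel limit of 1 kg.
Class 8 quantity: three 161.67 L containers = 485.01 L.
485.01 L ≤ 500 L (ocean vessel limit, Class 8) — within limit.
The segregation rule (Class 6.1 with Class 8) does not apply to Class 4.1 with Class 8.
Every hazard class is within its ocean vessel limit and no segregation rule is violated.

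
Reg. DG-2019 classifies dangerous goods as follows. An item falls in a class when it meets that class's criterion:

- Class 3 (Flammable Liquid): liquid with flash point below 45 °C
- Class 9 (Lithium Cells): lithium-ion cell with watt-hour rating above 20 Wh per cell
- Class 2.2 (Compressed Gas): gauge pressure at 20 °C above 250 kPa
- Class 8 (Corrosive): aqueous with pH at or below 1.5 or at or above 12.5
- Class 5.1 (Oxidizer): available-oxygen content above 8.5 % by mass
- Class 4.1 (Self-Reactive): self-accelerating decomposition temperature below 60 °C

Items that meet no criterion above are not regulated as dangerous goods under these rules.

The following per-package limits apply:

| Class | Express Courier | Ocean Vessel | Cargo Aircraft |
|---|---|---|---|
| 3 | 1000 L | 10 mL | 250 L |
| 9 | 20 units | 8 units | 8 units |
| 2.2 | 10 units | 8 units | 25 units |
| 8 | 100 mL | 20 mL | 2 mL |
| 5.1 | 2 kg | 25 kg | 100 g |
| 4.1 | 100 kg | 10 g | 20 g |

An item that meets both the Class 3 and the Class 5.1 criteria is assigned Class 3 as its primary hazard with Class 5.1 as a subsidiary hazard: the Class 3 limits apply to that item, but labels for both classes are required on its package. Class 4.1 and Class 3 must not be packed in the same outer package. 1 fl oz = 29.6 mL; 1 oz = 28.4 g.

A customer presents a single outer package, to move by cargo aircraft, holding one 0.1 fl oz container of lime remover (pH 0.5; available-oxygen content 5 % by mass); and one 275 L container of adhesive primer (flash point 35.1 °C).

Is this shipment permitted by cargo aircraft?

No

The lime remover has pH 0.5, which is ≤ 1.5, so it is Class 8 (Corrosive).
Adhesive primer: flash point 35.1 °C < 45 °C → Class 3 (Flammable Liquid).
Class 3 quantity: 275 L.
275 L exceeds the cargo aircraft limit of 250 L for Class 3.
Class 8 quantity: one 0.1 fl oz container = 2.96 mL.
2.96 mL exceeds the cargo aircraft limit of 2 mL for Class 8.
The segregation rule (Class 4.1 with Class 3) does not apply to Class 3 with Class 8.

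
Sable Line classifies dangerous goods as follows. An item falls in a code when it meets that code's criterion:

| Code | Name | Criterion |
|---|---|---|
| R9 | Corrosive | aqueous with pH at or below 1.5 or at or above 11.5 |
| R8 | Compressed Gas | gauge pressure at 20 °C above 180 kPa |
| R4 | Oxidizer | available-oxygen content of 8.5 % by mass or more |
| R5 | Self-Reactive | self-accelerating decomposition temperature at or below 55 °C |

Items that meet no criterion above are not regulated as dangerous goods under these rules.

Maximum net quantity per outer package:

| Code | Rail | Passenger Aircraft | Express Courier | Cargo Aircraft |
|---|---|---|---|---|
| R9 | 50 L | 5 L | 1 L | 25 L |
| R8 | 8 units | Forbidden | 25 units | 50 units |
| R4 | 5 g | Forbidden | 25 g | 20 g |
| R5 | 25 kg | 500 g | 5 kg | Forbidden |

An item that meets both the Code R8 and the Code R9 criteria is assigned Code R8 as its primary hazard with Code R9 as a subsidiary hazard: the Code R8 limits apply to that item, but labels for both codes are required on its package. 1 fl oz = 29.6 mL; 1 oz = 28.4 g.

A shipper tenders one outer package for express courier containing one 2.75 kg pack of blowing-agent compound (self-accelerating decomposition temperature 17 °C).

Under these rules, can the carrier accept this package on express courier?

Blowing-agent compound: self-accelerating decomposition temperature 17 °C ≤ 55 °C → Code R5 (Self-Reactive).
Code R5 quantity: 2.75 kg.
2.75 kg is within the express courier limit of 5 kg for Code R5.

Yes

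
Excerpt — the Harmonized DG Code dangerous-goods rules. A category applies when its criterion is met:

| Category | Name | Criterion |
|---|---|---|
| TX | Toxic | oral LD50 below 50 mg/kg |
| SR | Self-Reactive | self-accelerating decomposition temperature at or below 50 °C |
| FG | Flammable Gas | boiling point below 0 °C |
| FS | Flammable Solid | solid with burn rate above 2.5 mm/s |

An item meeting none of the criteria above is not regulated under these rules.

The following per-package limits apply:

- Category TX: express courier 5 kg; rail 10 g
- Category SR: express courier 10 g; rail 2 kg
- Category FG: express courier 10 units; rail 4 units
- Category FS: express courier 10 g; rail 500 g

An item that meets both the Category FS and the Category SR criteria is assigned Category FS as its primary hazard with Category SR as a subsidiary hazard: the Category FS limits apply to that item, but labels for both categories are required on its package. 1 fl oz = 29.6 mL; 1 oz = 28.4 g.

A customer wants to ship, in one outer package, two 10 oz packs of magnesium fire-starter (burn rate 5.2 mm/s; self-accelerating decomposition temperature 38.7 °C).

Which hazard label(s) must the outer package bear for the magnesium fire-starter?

Category FS and SR

The magnesium fire-starter has burn rate 5.2 mm/s, which is > 2.5 mm/s, so it is Category FS (Flammable Solid).
Magnesium fire-starter: self-accelerating decomposition temperature 38.7 °C ≤ 50 °C → Category SR (Self-Reactive).
By the precedence rule Category FS is primary and Category SR is subsidiary, and that rule requires both labels on the package.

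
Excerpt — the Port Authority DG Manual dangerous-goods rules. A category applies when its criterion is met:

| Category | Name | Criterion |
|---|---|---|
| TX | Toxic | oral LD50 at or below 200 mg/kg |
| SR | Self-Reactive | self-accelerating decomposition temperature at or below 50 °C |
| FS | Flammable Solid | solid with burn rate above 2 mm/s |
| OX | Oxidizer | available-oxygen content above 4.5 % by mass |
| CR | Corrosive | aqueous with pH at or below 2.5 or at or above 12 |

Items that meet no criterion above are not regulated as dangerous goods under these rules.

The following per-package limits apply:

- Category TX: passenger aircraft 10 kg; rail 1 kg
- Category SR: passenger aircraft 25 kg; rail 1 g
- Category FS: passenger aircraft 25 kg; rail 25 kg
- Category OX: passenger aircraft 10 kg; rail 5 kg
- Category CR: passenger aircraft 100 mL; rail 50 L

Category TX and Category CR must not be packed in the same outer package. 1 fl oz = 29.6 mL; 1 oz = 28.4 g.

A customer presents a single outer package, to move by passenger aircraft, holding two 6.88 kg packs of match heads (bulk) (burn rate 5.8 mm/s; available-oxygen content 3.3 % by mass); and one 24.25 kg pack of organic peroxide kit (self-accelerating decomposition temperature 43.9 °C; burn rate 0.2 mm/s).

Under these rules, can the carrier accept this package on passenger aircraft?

The match heads (bulk) have burn rate 5.8 mm/s, which is > 2 mm/s, so they are Category FS (Flammable Solid).
Self-accelerating decomposition temperature 43.9 °C meets the Category SR criterion (Self-Reactive), so the organic peroxide kit is Category SR.
Category FS quantity: two 6.88 kg packs = 13.76 kg.
13.76 kg ≤ 25 kg (passenger aircraft limit, Category FS) — within limit.
Category SR quantity: 24.25 kg.
24.25 kg ≤ 25 kg (passenger aircraft limit, Category SR) — within limit.
The segregation rule (Category TX with Category CR) does not apply to Category FS with Category SR.
Every hazard category is within its passenger aircraft limit and no segregation rule is violated.

Yes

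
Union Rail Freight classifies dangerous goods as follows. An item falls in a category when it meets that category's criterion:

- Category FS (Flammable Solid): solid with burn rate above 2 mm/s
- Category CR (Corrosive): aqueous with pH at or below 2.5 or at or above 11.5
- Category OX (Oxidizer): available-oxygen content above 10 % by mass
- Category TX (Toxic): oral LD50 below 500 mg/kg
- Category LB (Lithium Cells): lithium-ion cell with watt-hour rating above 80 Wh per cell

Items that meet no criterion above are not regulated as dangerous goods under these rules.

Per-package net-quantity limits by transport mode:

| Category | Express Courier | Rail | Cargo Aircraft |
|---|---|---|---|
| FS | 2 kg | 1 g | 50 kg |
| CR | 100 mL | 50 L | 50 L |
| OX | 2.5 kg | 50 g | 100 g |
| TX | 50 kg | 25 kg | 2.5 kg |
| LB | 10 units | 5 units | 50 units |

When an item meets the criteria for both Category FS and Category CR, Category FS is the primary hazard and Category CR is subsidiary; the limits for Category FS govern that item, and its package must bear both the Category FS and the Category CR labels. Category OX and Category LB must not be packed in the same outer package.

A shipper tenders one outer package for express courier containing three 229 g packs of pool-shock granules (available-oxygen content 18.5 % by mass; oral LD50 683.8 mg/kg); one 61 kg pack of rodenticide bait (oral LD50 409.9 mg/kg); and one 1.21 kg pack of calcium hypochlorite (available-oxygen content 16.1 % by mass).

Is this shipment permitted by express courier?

No

With available-oxygen content 18.5 % by mass (> 10 % by mass), the pool-shock granules fall in Category OX.
Rodenticide bait: oral LD50 409.9 mg/kg < 500 mg/kg → Category TX (Toxic).
Calcium hypochlorite: available-oxygen content 16.1 % by mass > 10 % by mass → Category OX (Oxidizer).
Total Category OX: (three 229 g packs = 687 g) + 1.21 kg = 1.897 kg.
1.897 kg is within the express courier limit of 2.5 kg for Category OX.
Category TX quantity: 61 kg.
61 kg > 50 kg (express courier limit, Category TX) — over the limit.
The segregation rule (Category OX with Category LB) does not apply to Category OX with Category TX.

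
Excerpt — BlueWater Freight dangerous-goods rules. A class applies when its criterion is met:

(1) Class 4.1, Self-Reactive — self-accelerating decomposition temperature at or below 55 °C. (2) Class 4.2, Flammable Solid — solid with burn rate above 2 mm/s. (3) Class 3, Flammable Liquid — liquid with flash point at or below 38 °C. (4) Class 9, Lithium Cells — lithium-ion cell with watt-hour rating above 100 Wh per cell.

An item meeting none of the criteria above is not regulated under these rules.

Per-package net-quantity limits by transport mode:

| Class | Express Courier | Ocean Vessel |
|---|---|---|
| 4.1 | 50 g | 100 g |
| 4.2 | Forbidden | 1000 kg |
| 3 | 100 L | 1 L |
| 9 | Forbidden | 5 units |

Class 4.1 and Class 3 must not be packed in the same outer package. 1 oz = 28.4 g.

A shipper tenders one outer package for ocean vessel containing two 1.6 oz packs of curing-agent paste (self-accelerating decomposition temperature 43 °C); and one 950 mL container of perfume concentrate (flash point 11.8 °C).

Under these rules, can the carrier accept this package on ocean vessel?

No

With self-accelerating decomposition temperature 43 °C (≤ 55 °C), the curing-agent paste falls in Class 4.1.
With flash point 11.8 °C (≤ 38 °C), the perfume concentrate falls in Class 3.
Class 4.1 quantity: two 1.6 oz packs = 90.88 g.
90.88 g is within the ocean vessel limit of 100 g for Class 4.1.
Class 3 quantity: 950 mL.
950 mL is within the ocean vessel limit of 1 L for Class 3.
Class 4.1 and Class 3 may not share an outer package.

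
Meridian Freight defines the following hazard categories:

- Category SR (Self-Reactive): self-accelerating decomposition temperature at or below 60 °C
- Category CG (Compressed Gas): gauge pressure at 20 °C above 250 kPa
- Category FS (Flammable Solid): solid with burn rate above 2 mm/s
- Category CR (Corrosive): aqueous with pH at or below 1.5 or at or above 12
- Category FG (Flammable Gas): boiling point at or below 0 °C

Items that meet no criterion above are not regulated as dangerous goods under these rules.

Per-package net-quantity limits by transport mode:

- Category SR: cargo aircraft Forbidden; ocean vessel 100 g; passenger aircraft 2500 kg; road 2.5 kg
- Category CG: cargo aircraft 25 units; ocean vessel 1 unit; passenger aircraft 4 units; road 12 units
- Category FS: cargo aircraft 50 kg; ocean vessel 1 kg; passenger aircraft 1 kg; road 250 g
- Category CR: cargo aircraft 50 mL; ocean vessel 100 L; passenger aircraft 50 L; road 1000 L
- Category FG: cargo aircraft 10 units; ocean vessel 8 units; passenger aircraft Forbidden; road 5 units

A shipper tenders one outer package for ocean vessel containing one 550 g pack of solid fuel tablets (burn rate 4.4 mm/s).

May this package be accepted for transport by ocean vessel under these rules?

Yes

With burn rate 4.4 mm/s (> 2 mm/s), the solid fuel tablets fall in Category FS.
Category FS quantity: 550 g.
550 g is within the ocean vessel limit of 1 kg for Category FS.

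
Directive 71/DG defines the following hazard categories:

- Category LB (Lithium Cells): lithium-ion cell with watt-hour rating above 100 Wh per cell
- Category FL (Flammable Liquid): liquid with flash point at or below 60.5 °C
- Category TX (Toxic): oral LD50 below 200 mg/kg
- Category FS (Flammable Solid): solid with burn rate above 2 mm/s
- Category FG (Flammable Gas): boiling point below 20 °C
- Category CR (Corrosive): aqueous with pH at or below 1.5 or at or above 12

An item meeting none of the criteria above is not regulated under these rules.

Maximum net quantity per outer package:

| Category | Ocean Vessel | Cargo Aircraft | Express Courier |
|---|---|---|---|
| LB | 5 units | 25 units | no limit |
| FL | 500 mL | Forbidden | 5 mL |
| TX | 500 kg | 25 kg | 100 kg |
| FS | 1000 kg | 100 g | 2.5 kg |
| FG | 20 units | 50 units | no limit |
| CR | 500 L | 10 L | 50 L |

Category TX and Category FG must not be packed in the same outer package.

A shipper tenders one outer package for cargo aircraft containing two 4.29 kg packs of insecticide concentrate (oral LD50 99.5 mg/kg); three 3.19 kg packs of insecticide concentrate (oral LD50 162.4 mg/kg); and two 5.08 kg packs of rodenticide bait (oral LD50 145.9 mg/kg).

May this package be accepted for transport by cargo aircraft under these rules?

The insecticide concentrate has oral LD50 99.5 mg/kg, which is < 200 mg/kg, so it is Category TX (Toxic).
Insecticide concentrate: oral LD50 162.4 mg/kg < 200 mg/kg → Category TX (Toxic).
Oral LD50 145.9 mg/kg meets the Category TX criterion (Toxic), so the rodenticide bait is Category TX.
Category TX net quantity: (two 4.29 kg packs = 8.58 kg) + (three 3.19 kg packs = 9.57 kg) + (two 5.08 kg packs = 10.16 kg) = 28.31 kg.
That exceeds the Category TX cargo aircraft limit of 25 kg.

No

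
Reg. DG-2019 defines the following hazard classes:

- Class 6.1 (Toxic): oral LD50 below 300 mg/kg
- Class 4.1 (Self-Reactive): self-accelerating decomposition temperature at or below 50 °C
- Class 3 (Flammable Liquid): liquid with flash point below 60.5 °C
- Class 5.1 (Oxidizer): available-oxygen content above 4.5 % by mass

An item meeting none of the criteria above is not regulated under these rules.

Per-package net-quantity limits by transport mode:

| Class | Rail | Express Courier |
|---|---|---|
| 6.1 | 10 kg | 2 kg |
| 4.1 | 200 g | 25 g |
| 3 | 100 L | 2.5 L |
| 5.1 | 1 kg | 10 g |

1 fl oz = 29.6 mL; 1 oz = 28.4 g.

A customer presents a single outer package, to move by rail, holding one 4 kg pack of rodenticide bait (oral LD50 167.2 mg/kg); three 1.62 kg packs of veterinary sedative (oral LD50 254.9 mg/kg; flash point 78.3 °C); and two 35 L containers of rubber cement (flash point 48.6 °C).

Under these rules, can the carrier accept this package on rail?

Oral LD50 167.2 mg/kg meets the Class 6.1 criterion (Toxic), so the rodenticide bait is Class 6.1.
The veterinary sedative has oral LD50 254.9 mg/kg, which is < 300 mg/kg, so it is Class 6.1 (Toxic).
Rubber cement: flash point 48.6 °C < 60.5 °C → Class 3 (Flammable Liquid).
Total Class 6.1: 4 kg + (three 1.62 kg packs = 4.86 kg) = 8.86 kg.
8.86 kg ≤ 10 kg (rail limit, Class 6.1) — within limit.
Class 3 quantity: two 35 L containers = 70 L.
70 L is within the rail limit of 100 L for Class 3.
Every hazard class is within its rail limit and no segregation rule is violated.

Yes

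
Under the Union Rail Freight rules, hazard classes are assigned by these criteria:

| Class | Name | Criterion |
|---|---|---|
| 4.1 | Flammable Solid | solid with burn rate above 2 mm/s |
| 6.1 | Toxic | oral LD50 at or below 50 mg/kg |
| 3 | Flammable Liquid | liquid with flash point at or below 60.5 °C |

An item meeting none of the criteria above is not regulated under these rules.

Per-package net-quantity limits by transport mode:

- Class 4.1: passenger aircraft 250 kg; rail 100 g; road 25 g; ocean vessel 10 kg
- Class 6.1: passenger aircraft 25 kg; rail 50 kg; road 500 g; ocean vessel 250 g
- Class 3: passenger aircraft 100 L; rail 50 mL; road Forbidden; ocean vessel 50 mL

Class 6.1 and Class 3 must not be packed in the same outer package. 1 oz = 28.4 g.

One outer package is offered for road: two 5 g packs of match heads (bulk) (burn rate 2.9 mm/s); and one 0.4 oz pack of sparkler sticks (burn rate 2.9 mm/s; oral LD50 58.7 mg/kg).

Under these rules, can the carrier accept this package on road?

Match heads (bulk): burn rate 2.9 mm/s > 2 mm/s → Class 4.1 (Flammable Solid).
Burn rate 2.9 mm/s meets the Class 4.1 criterion (Flammable Solid), so the sparkler sticks are Class 4.1.
Class 4.1 net quantity: (two 5 g packs = 10 g) + (one 0.4 oz pack = 11.36 g) = 21.36 g.
That is within the Class 4.1 road limit of 25 g.

Yes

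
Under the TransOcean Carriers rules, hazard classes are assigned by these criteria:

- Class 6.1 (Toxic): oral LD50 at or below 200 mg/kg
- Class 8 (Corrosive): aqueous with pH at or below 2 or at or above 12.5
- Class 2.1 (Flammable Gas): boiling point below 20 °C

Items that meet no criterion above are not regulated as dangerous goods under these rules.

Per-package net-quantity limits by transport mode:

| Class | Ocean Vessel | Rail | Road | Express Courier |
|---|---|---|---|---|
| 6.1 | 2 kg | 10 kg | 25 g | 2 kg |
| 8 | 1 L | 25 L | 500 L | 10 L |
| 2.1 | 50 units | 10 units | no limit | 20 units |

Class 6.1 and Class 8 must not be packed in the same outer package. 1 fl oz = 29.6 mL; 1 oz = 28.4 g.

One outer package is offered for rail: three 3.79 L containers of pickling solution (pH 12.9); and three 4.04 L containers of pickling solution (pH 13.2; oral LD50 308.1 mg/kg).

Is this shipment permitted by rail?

Yes

With pH 12.9 (≥ 12.5), the pickling solution falls in Class 8.
With pH 13.2 (≥ 12.5), the pickling solution falls in Class 8.
Total Class 8: (three 3.79 L containers = 11.37 L) + (three 4.04 L containers = 12.12 L) = 23.49 L.
23.49 L is within the rail limit of 25 L for Class 8.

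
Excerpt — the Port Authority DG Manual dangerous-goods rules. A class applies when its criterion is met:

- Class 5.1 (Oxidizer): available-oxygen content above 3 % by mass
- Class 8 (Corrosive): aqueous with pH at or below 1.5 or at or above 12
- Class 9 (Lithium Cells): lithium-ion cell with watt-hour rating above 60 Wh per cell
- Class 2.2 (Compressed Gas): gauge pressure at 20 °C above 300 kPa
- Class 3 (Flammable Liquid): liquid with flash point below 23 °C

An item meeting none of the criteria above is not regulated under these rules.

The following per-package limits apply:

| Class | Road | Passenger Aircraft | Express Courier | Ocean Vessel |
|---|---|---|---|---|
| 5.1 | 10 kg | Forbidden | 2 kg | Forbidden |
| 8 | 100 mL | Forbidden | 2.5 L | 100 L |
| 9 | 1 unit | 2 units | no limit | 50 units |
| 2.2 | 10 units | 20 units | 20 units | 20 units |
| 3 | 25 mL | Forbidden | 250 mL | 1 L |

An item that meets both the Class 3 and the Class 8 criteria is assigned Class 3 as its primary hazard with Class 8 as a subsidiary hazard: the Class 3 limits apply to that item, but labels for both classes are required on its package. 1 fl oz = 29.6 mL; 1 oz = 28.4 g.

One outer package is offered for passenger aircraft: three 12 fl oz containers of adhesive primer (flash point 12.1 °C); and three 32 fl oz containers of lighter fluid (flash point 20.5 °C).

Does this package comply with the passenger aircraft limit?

No

With flash point 12.1 °C (< 23 °C), the adhesive primer falls in Class 3.
Lighter fluid: flash point 20.5 °C < 23 °C → Class 3 (Flammable Liquid).
Total Class 3: (three 12 fl oz containers = 1065.6 mL) + (three 32 fl oz containers = 2841.6 mL) = 3907.2 mL.
By passenger aircraft, Class 3 is Forbidden regardless of quantity.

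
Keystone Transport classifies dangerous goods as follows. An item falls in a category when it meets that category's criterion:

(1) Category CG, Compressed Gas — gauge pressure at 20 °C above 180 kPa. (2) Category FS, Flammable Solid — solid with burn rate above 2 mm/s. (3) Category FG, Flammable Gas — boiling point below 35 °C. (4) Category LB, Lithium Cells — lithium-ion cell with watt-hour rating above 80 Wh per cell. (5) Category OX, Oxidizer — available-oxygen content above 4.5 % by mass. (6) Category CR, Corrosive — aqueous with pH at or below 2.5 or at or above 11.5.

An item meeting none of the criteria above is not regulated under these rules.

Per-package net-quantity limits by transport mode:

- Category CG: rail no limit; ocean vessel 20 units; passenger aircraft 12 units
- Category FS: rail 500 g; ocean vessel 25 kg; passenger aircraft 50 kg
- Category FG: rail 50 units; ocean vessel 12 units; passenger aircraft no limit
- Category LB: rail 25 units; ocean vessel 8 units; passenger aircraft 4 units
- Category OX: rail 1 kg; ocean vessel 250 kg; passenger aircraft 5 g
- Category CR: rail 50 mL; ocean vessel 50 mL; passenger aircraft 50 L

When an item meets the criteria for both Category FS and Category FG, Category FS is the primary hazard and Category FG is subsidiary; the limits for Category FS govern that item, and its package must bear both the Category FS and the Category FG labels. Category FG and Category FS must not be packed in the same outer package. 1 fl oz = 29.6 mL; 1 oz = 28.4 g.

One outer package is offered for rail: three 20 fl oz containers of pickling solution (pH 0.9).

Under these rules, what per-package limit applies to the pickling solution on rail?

Pickling solution: pH 0.9 ≤ 2.5 → Category CR (Corrosive).
The rail limit for Category CR is 50 mL.

50 mL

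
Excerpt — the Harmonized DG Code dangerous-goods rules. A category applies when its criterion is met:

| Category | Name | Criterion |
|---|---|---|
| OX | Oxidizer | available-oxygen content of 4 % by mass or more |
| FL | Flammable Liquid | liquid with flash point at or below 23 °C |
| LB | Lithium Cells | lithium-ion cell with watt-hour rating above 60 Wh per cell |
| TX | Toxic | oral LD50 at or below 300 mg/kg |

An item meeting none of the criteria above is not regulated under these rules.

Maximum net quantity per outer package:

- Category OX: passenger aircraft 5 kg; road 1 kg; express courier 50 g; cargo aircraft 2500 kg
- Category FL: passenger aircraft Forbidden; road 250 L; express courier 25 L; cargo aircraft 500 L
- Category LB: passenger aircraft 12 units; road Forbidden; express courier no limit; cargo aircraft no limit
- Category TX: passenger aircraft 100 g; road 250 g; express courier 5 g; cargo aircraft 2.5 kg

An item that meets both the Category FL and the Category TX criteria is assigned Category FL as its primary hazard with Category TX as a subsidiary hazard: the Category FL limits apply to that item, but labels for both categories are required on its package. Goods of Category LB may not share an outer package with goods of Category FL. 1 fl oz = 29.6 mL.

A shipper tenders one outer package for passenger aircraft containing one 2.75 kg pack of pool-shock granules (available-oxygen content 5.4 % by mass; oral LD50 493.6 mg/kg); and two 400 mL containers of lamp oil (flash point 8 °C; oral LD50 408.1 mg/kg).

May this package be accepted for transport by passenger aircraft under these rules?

No

Pool-shock granules: available-oxygen content 5.4 % by mass ≥ 4 % by mass → Category OX (Oxidizer).
With flash point 8 °C (≤ 23 °C), the lamp oil falls in Category FL.
Category FL quantity: two 400 mL containers = 800 mL.
Category FL is Forbidden by passenger aircraft.
Category OX quantity: 2.75 kg.
2.75 kg is within the passenger aircraft limit of 5 kg for Category OX.
The segregation rule (Category LB with Category FL) does not apply to Category FL with Category OX.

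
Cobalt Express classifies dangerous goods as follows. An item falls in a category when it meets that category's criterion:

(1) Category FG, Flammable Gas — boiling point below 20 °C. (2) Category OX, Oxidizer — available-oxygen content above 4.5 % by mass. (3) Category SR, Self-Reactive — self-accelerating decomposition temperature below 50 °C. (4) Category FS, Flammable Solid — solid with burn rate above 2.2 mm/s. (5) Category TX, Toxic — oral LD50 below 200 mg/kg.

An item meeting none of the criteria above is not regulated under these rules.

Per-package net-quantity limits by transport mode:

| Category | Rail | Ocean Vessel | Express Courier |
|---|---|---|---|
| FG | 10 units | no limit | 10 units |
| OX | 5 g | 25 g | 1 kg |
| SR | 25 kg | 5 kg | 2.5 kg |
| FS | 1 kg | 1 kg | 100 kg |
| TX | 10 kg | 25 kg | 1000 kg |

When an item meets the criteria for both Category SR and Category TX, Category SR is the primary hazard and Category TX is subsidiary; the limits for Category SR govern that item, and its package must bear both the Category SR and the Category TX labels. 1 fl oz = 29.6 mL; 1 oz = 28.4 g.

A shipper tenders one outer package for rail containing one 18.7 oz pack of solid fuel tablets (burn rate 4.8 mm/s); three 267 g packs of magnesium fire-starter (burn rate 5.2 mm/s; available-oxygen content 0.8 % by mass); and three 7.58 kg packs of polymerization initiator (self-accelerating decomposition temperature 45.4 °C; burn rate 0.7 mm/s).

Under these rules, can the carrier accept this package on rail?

No

The solid fuel tablets have burn rate 4.8 mm/s, which is > 2.2 mm/s, so they are Category FS (Flammable Solid).
With burn rate 5.2 mm/s (> 2.2 mm/s), the magnesium fire-starter falls in Category FS.
Self-accelerating decomposition temperature 45.4 °C meets the Category SR criterion (Self-Reactive), so the polymerization initiator is Category SR.
Category FS net quantity: (one 18.7 oz pack = 531.08 g) + (three 267 g packs = 801 g) = 1332.08 g.
1332.08 g exceeds the rail limit of 1 kg for Category FS.
Category SR quantity: three 7.58 kg packs = 22.74 kg.
22.74 kg ≤ 25 kg (rail limit, Category SR) — within limit.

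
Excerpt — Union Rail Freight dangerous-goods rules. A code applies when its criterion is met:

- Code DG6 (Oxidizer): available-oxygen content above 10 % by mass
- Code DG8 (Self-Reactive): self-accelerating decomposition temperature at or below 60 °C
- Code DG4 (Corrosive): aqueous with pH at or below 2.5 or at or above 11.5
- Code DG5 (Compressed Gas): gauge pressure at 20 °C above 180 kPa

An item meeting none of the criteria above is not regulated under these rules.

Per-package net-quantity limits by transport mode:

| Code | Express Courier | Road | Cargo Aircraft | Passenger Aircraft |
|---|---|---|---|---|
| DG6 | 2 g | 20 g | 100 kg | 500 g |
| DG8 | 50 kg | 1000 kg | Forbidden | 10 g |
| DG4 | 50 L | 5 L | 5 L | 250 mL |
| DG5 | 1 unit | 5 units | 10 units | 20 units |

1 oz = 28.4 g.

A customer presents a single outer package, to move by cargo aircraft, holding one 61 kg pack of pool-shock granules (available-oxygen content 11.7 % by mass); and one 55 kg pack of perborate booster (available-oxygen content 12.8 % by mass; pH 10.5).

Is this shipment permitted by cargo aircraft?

No

Available-oxygen content 11.7 % by mass meets the Code DG6 criterion (Oxidizer), so the pool-shock granules are Code DG6.
The perborate booster has available-oxygen content 12.8 % by mass, which is > 10 % by mass, so it is Code DG6 (Oxidizer).
Total Code DG6: 61 kg + 55 kg = 116 kg.
116 kg > 100 kg (cargo aircraft limit, Code DG6) — over the limit.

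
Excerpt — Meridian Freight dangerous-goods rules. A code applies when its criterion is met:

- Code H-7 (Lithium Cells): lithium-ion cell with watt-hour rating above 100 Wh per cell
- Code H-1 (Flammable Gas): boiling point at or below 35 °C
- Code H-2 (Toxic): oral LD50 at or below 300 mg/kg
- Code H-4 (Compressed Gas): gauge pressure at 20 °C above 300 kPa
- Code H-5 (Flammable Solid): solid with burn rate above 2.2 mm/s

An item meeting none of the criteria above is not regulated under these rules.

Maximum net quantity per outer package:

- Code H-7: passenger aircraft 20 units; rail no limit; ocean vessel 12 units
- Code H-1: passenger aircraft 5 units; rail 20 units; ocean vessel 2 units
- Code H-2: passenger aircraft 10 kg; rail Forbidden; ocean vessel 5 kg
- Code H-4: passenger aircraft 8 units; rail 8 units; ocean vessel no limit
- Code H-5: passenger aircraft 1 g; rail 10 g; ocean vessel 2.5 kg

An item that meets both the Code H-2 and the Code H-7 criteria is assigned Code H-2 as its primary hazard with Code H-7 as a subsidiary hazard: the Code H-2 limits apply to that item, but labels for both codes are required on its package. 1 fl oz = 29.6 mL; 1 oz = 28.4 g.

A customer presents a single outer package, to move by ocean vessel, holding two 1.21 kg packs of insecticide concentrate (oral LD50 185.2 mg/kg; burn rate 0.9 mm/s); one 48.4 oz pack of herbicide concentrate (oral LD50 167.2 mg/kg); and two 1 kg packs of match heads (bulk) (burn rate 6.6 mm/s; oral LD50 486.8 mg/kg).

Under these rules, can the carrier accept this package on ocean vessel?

Insecticide concentrate: oral LD50 185.2 mg/kg ≤ 300 mg/kg → Code H-2 (Toxic).
The herbicide concentrate has oral LD50 167.2 mg/kg, which is ≤ 300 mg/kg, so it is Code H-2 (Toxic).
Match heads (bulk): burn rate 6.6 mm/s > 2.2 mm/s → Code H-5 (Flammable Solid).
Total Code H-2: (two 1.21 kg packs = 2.42 kg) + (one 48.4 oz pack = 1374.56 g) = 3794.56 g.
3794.56 g ≤ 5 kg (ocean vessel limit, Code H-2) — within limit.
Code H-5 quantity: two 1 kg packs = 2 kg.
2 kg ≤ 2.5 kg (ocean vessel limit, Code H-5) — within limit.
Every hazard code is within its ocean vessel limit and no segregation rule is violated.

Yes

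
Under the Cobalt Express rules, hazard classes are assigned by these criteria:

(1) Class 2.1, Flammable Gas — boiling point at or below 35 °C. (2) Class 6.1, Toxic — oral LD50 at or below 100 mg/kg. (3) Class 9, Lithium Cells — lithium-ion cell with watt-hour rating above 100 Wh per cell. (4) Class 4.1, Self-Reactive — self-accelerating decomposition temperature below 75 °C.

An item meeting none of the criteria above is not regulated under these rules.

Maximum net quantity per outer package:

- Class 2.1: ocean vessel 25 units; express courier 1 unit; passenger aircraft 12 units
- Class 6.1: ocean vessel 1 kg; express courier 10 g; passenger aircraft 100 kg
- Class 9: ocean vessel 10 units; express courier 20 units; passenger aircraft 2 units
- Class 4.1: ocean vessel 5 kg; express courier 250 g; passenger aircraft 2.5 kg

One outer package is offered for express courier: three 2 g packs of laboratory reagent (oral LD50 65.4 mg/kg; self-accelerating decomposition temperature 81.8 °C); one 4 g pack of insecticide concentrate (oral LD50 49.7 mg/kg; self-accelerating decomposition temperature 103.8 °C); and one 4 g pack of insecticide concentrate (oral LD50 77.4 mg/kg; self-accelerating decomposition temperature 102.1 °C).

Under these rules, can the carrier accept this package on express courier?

Laboratory reagent: oral LD50 65.4 mg/kg ≤ 100 mg/kg → Class 6.1 (Toxic).
Oral LD50 49.7 mg/kg meets the Class 6.1 criterion (Toxic), so the insecticide concentrate is Class 6.1.
Oral LD50 77.4 mg/kg meets the Class 6.1 criterion (Toxic), so the insecticide concentrate is Class 6.1.
Class 6.1 net quantity: (three 2 g packs = 6 g) + 4 g + 4 g = 14 g.
14 g exceeds the express courier limit of 10 g for Class 6.1.

No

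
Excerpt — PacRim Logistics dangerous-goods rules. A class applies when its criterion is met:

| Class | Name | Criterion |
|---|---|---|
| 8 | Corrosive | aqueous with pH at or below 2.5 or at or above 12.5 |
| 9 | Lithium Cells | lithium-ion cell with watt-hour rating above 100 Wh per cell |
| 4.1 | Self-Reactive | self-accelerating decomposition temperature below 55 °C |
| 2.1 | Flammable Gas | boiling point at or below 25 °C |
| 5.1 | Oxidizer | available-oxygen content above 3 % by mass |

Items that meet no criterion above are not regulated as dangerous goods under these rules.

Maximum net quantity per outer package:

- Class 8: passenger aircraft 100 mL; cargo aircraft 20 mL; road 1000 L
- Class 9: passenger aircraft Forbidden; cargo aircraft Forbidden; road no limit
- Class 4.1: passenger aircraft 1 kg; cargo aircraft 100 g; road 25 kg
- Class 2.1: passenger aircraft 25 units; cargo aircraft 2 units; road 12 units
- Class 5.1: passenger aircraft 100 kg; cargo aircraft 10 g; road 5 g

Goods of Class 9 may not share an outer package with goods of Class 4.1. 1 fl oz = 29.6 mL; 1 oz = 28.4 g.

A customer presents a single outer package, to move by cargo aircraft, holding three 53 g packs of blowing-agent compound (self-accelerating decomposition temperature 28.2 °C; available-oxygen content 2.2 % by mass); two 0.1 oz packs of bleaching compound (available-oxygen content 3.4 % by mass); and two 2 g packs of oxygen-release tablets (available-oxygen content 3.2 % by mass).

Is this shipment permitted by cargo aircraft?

The blowing-agent compound has self-accelerating decomposition temperature 28.2 °C, which is < 55 °C, so it is Class 4.1 (Self-Reactive).
With available-oxygen content 3.4 % by mass (> 3 % by mass), the bleaching compound falls in Class 5.1.
With available-oxygen content 3.2 % by mass (> 3 % by mass), the oxygen-release tablets fall in Class 5.1.
Total Class 5.1: (two 0.1 oz packs = 5.68 g) + (two 2 g packs = 4 g) = 9.68 g.
That is within the Class 5.1 cargo aircraft limit of 10 g.
Class 4.1 quantity: three 53 g packs = 159 g.
That exceeds the Class 4.1 cargo aircraft limit of 100 g.
The segregation rule (Class 9 with Class 4.1) does not apply to Class 5.1 with Class 4.1.

No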